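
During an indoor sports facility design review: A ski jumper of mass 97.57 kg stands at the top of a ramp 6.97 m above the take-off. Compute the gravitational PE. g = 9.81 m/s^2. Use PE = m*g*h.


PE = m * g * h
PE = 97.57 * 9.81 * 6.97
PE = 957.1617 * 6.97 = 6671.417 J

6671.417 J


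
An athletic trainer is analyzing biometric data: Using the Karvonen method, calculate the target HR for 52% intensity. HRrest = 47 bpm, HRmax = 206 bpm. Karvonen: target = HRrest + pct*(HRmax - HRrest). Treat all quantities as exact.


Target = HRrest + pct*(HRmax - HRrest)
Heart rate reserve = HRmax - HRrest = 206 - 47 = 159 bpm
Fraction = 52% = 0.52
Target = 47 + 0.52 * 159
Target = 47 + 82.68 = 129.68 bpm

129.68 bpm


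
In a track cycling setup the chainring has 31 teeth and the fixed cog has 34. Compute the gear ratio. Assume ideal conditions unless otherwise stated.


GR = front_teeth / rear_teeth
GR = 31 / 34
GR = 0.9118

0.9118


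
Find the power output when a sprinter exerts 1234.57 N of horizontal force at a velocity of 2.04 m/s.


P = F * v
P = 1234.57 * 2.04
P = 2518.5228 W

2518.5228 W


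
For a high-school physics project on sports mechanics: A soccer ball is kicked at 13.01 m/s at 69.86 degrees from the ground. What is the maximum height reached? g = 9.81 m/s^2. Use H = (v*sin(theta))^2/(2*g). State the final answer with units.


H = (v*sin(theta))^2 / (2*g)
vy = v*sin(theta) = 13.01 * sin(69.86 deg) = 12.2145 m/s
H = vy^2 / (2*g) = 149.1938 / (2*9.81)
H = 149.1938 / 19.62 = 7.6042 m

7.6042 m


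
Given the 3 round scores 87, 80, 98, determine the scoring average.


Average = sum / n
Sum = 265
Average = 265 / 3 = 88.3333

88.3333


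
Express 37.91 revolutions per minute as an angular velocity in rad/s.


omega = RPM * 2 * pi / 60
omega = 37.91 * 2 * 3.14159 / 60
omega = 238.1956 / 60 = 3.9699 rad/s

3.9699 rad/s


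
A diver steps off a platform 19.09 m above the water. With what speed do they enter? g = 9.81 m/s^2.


v = sqrt(2 * g * h)
v = sqrt(2 * 9.81 * 19.09)
v = sqrt(374.5458) = 19.3532 m/s

19.3532 m/s


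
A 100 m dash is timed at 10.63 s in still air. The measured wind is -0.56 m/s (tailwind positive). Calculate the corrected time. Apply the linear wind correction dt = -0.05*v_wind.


dt = -0.05 * v_wind = -0.05 * -0.56 = 0.028 s
t_corrected = t_still + dt = 10.63 + (0.028)
t_corrected = 10.658 s

10.658 s


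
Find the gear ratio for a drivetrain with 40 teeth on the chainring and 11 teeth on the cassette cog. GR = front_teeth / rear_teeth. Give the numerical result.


GR = front_teeth / rear_teeth
GR = 40 / 11
GR = 3.6364

3.6364


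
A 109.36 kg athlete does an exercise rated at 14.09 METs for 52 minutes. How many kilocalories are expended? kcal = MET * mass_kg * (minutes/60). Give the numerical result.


kcal = MET * mass * time_hr
Convert time: 52 min = 0.8667 hr
kcal = 14.09 * 109.36 * 0.8667
kcal = 1335.4314 kcal

1335.4314 kcal


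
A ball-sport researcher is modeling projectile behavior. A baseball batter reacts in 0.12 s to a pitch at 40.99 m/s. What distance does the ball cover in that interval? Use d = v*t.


d = v * t
d = 40.99 * 0.12
d = 4.9188 m

4.9188 m


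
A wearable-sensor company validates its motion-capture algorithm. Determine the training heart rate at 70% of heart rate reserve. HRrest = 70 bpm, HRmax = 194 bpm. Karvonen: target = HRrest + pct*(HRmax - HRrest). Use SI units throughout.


Target = HRrest + pct*(HRmax - HRrest)
Heart rate reserve = HRmax - HRrest = 194 - 70 = 124 bpm
Fraction = 70% = 0.7
Target = 70 + 0.7 * 124
Target = 70 + 86.8 = 156.8 bpm

156.8 bpm


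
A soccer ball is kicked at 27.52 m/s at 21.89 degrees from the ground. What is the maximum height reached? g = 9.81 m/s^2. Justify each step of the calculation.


H = (v*sin(theta))^2 / (2*g)
vy = v*sin(theta) = 27.52 * sin(21.89 deg) = 10.2602 m/s
H = vy^2 / (2*g) = 105.271 / (2*9.81)
H = 105.271 / 19.62 = 5.3655 m

5.3655 m


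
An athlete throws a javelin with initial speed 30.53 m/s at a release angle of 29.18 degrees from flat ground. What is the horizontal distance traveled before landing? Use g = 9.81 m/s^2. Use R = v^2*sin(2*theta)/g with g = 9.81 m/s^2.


R = v^2 * sin(2*theta) / g
Convert angle to radians: theta = 29.18 deg = 0.5093 rad
sin(2*theta) = sin(1.0186) = 0.8514
R = 30.53^2 * 0.8514 / 9.81
R = 932.0809 * 0.8514 / 9.81 = 80.8906 m

80.8906 m


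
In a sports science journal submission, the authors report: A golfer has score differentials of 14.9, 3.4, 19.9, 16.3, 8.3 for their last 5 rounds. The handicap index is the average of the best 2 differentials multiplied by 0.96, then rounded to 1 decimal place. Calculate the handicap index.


All differentials: 14.9, 3.4, 19.9, 16.3, 8.3
Sorted: 3.4, 8.3, 14.9, 16.3, 19.9
Best 2: 3.4, 8.3
Average of best = 11.7 / 2 = 5.85
Raw index = 5.85 * 0.96 = 5.616
Handicap index = round(5.616, 1) = 5.6

5.6


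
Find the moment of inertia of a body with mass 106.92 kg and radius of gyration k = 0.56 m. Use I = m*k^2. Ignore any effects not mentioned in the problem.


I = m * k^2
I = 106.92 * 0.56^2
I = 106.92 * 0.3136 = 33.5301 kg*m^2

33.5301 kg*m^2


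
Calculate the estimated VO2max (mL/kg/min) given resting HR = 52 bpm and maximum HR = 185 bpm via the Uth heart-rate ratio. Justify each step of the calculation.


VO2max = 15.3 * HRmax / HRrest
VO2max = 15.3 * 185 / 52
VO2max = 2830.5 / 52 = 54.4327 mL/kg/min

54.4327 mL/kg/min


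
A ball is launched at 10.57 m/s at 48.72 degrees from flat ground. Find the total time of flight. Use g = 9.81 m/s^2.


T = 2*v*sin(theta)/g
sin(theta) = sin(48.72 deg) = 0.7515
T = 2*10.57*0.7515 / 9.81
T = 15.8866 / 9.81 = 1.6194 s

1.6194 s


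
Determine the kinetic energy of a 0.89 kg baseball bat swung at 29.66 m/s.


KE = 0.5 * m * v^2
KE = 0.5 * 0.89 * 29.66^2
KE = 0.5 * 0.89 * 879.7156 = 391.4734 J

391.4734 J


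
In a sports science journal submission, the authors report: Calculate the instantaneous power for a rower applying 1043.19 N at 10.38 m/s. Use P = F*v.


P = F * v
P = 1043.19 * 10.38
P = 10828.3122 W

10828.3122 W


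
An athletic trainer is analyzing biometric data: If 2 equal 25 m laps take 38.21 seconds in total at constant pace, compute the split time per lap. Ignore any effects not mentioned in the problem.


Split time = total_time / n_laps = 38.21 / 2
Split time = 19.105 s per lap

19.105 s


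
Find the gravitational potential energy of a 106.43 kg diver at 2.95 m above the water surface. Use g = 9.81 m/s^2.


PE = m * g * h
PE = 106.43 * 9.81 * 2.95
PE = 1044.0783 * 2.95 = 3080.031 J

3080.031 J


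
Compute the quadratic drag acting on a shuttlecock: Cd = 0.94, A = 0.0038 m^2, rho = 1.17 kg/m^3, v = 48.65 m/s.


Fd = 0.5 * Cd * rho * A * v^2
Fd = 0.5 * 0.94 * 1.17 * 0.0038 * 48.65^2
v^2 = 2366.8225
Fd = 0.5 * 0.94 * 1.17 * 0.0038 * 2366.8225 = 4.9458 N

4.9458 N


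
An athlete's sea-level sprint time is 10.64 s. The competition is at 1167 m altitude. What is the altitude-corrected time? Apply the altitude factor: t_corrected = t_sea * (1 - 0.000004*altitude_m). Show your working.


Correction factor = 1 - 0.000004 * 1167 = 0.995332
t_corrected = t_sea * factor = 10.64 * 0.995332
t_corrected = 10.5903 s

10.5903 s


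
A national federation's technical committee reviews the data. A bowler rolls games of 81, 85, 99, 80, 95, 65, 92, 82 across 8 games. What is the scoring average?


Average = sum / n
Sum = 679
Average = 679 / 8 = 84.875

84.875


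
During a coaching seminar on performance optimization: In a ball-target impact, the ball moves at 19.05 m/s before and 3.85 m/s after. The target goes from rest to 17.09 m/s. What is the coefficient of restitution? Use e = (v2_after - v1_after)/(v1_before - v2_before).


e = (v2_after - v1_after) / (v1_before - v2_before)
Numerator = 17.09 - 3.85 = 13.24
Denominator = 19.05 - 0 = 19.05
e = 13.24 / 19.05 = 0.695

0.695


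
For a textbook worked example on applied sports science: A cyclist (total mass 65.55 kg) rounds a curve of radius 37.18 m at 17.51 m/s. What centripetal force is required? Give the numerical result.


Fc = m * v^2 / r
v^2 = 17.51^2 = 306.6001
Fc = 65.55 * 306.6001 / 37.18
Fc = 20097.6366 / 37.18 = 540.5497 N

540.5497 N


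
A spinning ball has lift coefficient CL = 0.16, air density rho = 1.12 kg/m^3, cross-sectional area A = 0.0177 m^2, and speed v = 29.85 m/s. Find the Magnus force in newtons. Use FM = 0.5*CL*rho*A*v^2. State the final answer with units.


FM = 0.5 * CL * rho * A * v^2
FM = 0.5 * 0.16 * 1.12 * 0.0177 * 29.85^2
v^2 = 891.0225
FM = 0.5 * 0.16 * 1.12 * 0.0177 * 891.0225 = 1.4131 N

1.4131 N


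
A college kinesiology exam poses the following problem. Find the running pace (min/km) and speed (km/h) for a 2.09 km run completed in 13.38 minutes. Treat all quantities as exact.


Pace = time / distance = 13.38 min / 2.09 km = 6.4019 min/km
Speed = distance / time_in_hours = 2.09 / 0.223 hr
Speed = 9.3722 km/h

6.4019 min/km, 9.3722 km/h


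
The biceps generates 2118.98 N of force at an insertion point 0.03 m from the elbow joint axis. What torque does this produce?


tau = F * d
tau = 2118.98 * 0.03
tau = 63.5694 N*m

63.5694 N*m


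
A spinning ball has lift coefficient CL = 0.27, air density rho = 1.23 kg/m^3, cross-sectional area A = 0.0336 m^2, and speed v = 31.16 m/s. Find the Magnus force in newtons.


FM = 0.5 * CL * rho * A * v^2
FM = 0.5 * 0.27 * 1.23 * 0.0336 * 31.16^2
v^2 = 970.9456
FM = 0.5 * 0.27 * 1.23 * 0.0336 * 970.9456 = 5.4172 N

5.4172 N


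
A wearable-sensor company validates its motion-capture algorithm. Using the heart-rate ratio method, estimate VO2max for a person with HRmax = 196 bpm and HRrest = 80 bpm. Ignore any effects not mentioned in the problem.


VO2max = 15.3 * HRmax / HRrest
VO2max = 15.3 * 196 / 80
VO2max = 2998.8 / 80 = 37.485 mL/kg/min

37.485 mL/kg/min


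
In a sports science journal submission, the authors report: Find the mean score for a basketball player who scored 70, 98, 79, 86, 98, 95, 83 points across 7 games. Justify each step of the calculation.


Average = sum / n
Sum = 609
Average = 609 / 7 = 87

87


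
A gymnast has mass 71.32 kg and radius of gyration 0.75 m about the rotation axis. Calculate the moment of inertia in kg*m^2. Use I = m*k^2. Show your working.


I = m * k^2
I = 71.32 * 0.75^2
I = 71.32 * 0.5625 = 40.1175 kg*m^2

40.1175 kg*m^2


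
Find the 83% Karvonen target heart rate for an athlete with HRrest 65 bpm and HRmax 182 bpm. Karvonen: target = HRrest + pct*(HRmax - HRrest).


Target = HRrest + pct*(HRmax - HRrest)
Heart rate reserve = HRmax - HRrest = 182 - 65 = 117 bpm
Fraction = 83% = 0.83
Target = 65 + 0.83 * 117
Target = 65 + 97.11 = 162.11 bpm

162.11 bpm


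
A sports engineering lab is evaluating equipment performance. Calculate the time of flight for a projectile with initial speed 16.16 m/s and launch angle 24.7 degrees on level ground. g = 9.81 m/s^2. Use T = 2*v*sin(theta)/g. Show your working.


T = 2*v*sin(theta)/g
sin(theta) = sin(24.7 deg) = 0.4179
T = 2*16.16*0.4179 / 9.81
T = 13.5055 / 9.81 = 1.3767 s

1.3767 s


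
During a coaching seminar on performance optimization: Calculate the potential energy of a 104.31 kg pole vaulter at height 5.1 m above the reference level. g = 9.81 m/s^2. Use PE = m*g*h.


PE = m * g * h
PE = 104.31 * 9.81 * 5.1
PE = 1023.2811 * 5.1 = 5218.7336 J

5218.7336 J


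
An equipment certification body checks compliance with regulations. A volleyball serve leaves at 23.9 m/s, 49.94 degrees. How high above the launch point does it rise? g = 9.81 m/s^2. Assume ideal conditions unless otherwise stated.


H = (v*sin(theta))^2 / (2*g)
vy = v*sin(theta) = 23.9 * sin(49.94 deg) = 18.2924 m/s
H = vy^2 / (2*g) = 334.6106 / (2*9.81)
H = 334.6106 / 19.62 = 17.0546 m

17.0546 m


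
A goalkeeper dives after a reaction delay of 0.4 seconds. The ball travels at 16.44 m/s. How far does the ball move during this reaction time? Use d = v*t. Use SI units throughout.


d = v * t
d = 16.44 * 0.4
d = 6.576 m

6.576 m


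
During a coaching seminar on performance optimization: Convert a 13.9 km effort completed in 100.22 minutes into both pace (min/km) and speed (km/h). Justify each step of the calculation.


Pace = time / distance = 100.22 min / 13.9 km = 7.2101 min/km
Speed = distance / time_in_hours = 13.9 / 1.6703 hr
Speed = 8.3217 km/h

7.2101 min/km, 8.3217 km/h


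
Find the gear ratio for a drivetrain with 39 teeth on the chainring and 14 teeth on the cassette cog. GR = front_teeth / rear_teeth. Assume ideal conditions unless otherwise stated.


GR = front_teeth / rear_teeth
GR = 39 / 14
GR = 2.7857

2.7857


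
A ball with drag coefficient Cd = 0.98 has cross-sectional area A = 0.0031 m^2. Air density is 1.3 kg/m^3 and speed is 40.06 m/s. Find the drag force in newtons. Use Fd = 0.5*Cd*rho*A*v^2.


Fd = 0.5 * Cd * rho * A * v^2
Fd = 0.5 * 0.98 * 1.3 * 0.0031 * 40.06^2
v^2 = 1604.8036
Fd = 0.5 * 0.98 * 1.3 * 0.0031 * 1604.8036 = 3.169 N

3.169 N


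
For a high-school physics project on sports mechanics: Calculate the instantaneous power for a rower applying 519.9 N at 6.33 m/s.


P = F * v
P = 519.9 * 6.33
P = 3290.967 W

3290.967 W


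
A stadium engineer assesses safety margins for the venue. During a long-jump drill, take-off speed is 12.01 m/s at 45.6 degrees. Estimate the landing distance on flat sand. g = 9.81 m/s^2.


R = v^2 * sin(2*theta) / g
Convert angle to radians: theta = 45.6 deg = 0.7959 rad
sin(2*theta) = sin(1.5917) = 0.9998
R = 12.01^2 * 0.9998 / 9.81
R = 144.2401 * 0.9998 / 9.81 = 14.7001 m

14.7001 m


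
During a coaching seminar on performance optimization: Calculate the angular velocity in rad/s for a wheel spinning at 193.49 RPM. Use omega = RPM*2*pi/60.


omega = RPM * 2 * pi / 60
omega = 193.49 * 2 * 3.14159 / 60
omega = 1215.7335 / 60 = 20.2622 rad/s

20.2622 rad/s


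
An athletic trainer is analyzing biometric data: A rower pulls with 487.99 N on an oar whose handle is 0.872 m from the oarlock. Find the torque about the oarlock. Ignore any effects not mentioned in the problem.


tau = F * d
tau = 487.99 * 0.872
tau = 425.5273 N*m

425.5273 N*m


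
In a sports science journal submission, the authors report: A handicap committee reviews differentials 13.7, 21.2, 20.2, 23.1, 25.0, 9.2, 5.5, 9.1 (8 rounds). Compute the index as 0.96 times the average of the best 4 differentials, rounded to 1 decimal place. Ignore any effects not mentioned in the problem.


All differentials: 13.7, 21.2, 20.2, 23.1, 25.0, 9.2, 5.5, 9.1
Sorted: 5.5, 9.1, 9.2, 13.7, 20.2, 21.2, 23.1, 25.0
Best 4: 5.5, 9.1, 9.2, 13.7
Average of best = 37.5 / 4 = 9.375
Raw index = 9.375 * 0.96 = 9
Handicap index = round(9, 1) = 9.0

9.0


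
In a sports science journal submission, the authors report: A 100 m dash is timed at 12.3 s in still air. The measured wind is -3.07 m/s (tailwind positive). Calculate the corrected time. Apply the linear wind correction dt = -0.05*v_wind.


dt = -0.05 * v_wind = -0.05 * -3.07 = 0.1535 s
t_corrected = t_still + dt = 12.3 + (0.1535)
t_corrected = 12.4535 s

12.4535 s


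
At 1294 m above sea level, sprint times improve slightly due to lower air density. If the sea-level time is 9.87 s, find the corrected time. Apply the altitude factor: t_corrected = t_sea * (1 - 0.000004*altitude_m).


Correction factor = 1 - 0.000004 * 1294 = 0.994824
t_corrected = t_sea * factor = 9.87 * 0.994824
t_corrected = 9.8189 s

9.8189 s


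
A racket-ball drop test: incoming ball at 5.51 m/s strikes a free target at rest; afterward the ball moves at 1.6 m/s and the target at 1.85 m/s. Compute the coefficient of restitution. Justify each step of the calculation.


e = (v2_after - v1_after) / (v1_before - v2_before)
Numerator = 1.85 - 1.6 = 0.25
Denominator = 5.51 - 0 = 5.51
e = 0.25 / 5.51 = 0.0454

0.0454


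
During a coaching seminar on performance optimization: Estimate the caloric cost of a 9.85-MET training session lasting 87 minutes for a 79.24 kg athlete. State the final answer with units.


kcal = MET * mass * time_hr
Convert time: 87 min = 1.45 hr
kcal = 9.85 * 79.24 * 1.45
kcal = 1131.7453 kcal

1131.7453 kcal


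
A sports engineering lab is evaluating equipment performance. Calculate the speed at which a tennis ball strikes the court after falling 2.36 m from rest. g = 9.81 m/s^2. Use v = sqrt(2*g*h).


v = sqrt(2 * g * h)
v = sqrt(2 * 9.81 * 2.36)
v = sqrt(46.3032) = 6.8046 m/s

6.8046 m/s


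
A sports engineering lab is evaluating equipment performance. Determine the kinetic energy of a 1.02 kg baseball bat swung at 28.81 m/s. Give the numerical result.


KE = 0.5 * m * v^2
KE = 0.5 * 1.02 * 28.81^2
KE = 0.5 * 1.02 * 830.0161 = 423.3082 J

423.3082 J


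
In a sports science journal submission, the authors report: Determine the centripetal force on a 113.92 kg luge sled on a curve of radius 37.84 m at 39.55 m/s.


Fc = m * v^2 / r
v^2 = 39.55^2 = 1564.2025
Fc = 113.92 * 1564.2025 / 37.84
Fc = 178193.9488 / 37.84 = 4709.1424 N

4709.1424 N


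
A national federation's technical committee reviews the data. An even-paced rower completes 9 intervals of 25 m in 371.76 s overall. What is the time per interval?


Split time = total_time / n_laps = 371.76 / 9
Split time = 41.3067 s per lap

41.3067 s


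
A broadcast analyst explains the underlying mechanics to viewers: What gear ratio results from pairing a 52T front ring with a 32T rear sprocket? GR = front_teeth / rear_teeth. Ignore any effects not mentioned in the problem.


GR = front_teeth / rear_teeth
GR = 52 / 32
GR = 1.625

1.625


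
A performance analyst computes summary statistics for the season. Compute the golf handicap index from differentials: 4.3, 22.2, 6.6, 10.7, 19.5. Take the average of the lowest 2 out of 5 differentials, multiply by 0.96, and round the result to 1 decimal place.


All differentials: 4.3, 22.2, 6.6, 10.7, 19.5
Sorted: 4.3, 6.6, 10.7, 19.5, 22.2
Best 2: 4.3, 6.6
Average of best = 10.9 / 2 = 5.45
Raw index = 5.45 * 0.96 = 5.232
Handicap index = round(5.232, 1) = 5.2

5.2


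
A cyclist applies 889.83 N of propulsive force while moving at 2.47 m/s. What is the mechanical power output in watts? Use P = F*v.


P = F * v
P = 889.83 * 2.47
P = 2197.8801 W

2197.8801 W


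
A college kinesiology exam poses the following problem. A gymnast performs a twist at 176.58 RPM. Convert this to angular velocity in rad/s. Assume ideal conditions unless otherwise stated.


omega = RPM * 2 * pi / 60
omega = 176.58 * 2 * 3.14159 / 60
omega = 1109.4849 / 60 = 18.4914 rad/s

18.4914 rad/s


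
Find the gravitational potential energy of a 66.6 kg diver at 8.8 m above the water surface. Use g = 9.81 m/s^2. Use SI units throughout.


PE = m * g * h
PE = 66.6 * 9.81 * 8.8
PE = 653.346 * 8.8 = 5749.4448 J

5749.4448 J


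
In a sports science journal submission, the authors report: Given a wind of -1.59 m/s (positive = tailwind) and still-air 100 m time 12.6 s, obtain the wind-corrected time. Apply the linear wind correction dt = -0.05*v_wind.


dt = -0.05 * v_wind = -0.05 * -1.59 = 0.0795 s
t_corrected = t_still + dt = 12.6 + (0.0795)
t_corrected = 12.6795 s

12.6795 s


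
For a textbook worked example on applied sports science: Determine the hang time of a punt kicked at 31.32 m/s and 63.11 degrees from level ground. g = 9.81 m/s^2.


T = 2*v*sin(theta)/g
sin(theta) = sin(63.11 deg) = 0.8919
T = 2*31.32*0.8919 / 9.81
T = 55.8671 / 9.81 = 5.6949 s

5.6949 s


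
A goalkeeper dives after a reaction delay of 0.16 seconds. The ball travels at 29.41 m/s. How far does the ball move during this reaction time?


d = v * t
d = 29.41 * 0.16
d = 4.7056 m

4.7056 m


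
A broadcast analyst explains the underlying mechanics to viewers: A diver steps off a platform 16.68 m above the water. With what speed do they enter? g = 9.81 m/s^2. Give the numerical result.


v = sqrt(2 * g * h)
v = sqrt(2 * 9.81 * 16.68)
v = sqrt(327.2616) = 18.0904 m/s

18.0904 m/s


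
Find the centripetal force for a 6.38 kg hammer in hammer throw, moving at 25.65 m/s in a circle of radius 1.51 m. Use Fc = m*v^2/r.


Fc = m * v^2 / r
v^2 = 25.65^2 = 657.9225
Fc = 6.38 * 657.9225 / 1.51
Fc = 4197.5455 / 1.51 = 2779.8315 N

2779.8315 N


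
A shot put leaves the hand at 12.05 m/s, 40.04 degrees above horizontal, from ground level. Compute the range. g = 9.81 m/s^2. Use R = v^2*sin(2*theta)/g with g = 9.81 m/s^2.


R = v^2 * sin(2*theta) / g
Convert angle to radians: theta = 40.04 deg = 0.6988 rad
sin(2*theta) = sin(1.3977) = 0.985
R = 12.05^2 * 0.985 / 9.81
R = 145.2025 * 0.985 / 9.81 = 14.5802 m

14.5802 m


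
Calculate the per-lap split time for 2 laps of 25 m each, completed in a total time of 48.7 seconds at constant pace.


Split time = total_time / n_laps = 48.7 / 2
Split time = 24.35 s per lap

24.35 s


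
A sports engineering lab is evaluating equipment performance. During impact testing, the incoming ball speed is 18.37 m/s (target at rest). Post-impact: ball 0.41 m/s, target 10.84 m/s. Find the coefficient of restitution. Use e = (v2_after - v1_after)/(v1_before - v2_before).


e = (v2_after - v1_after) / (v1_before - v2_before)
Numerator = 10.84 - 0.41 = 10.43
Denominator = 18.37 - 0 = 18.37
e = 10.43 / 18.37 = 0.5678

0.5678


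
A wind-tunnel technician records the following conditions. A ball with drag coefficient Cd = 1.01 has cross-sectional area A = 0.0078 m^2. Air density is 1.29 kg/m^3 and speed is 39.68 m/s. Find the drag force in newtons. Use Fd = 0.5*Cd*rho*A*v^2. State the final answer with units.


Fd = 0.5 * Cd * rho * A * v^2
Fd = 0.5 * 1.01 * 1.29 * 0.0078 * 39.68^2
v^2 = 1574.5024
Fd = 0.5 * 1.01 * 1.29 * 0.0078 * 1574.5024 = 8.0005 N

8.0005 N


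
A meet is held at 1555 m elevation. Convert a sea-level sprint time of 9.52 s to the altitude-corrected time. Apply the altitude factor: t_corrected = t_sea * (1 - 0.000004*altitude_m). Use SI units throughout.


Correction factor = 1 - 0.000004 * 1555 = 0.99378
t_corrected = t_sea * factor = 9.52 * 0.99378
t_corrected = 9.4608 s

9.4608 s


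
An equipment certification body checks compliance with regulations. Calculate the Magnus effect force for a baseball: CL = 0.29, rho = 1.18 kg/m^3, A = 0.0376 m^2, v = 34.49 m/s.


FM = 0.5 * CL * rho * A * v^2
FM = 0.5 * 0.29 * 1.18 * 0.0376 * 34.49^2
v^2 = 1189.5601
FM = 0.5 * 0.29 * 1.18 * 0.0376 * 1189.5601 = 7.6529 N

7.6529 N


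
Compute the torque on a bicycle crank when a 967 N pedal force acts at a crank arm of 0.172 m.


tau = F * d
tau = 967 * 0.172
tau = 166.324 N*m

166.324 N*m


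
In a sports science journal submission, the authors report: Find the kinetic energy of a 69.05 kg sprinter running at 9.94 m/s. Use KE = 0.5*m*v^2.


KE = 0.5 * m * v^2
KE = 0.5 * 69.05 * 9.94^2
KE = 0.5 * 69.05 * 98.8036 = 3411.1943 J

3411.1943 J


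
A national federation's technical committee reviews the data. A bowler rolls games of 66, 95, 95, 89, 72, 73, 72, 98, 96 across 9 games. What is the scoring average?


Average = sum / n
Sum = 756
Average = 756 / 9 = 84

84


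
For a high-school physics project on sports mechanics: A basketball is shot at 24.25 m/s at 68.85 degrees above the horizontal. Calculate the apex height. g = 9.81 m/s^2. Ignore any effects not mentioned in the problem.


H = (v*sin(theta))^2 / (2*g)
vy = v*sin(theta) = 24.25 * sin(68.85 deg) = 22.6165 m/s
H = vy^2 / (2*g) = 511.5059 / (2*9.81)
H = 511.5059 / 19.62 = 26.0706 m

26.0706 m


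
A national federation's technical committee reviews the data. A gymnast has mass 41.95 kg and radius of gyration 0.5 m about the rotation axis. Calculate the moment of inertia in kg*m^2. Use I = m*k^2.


I = m * k^2
I = 41.95 * 0.5^2
I = 41.95 * 0.25 = 10.4875 kg*m^2

10.4875 kg*m^2


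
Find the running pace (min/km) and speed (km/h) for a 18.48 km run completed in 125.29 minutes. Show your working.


Pace = time / distance = 125.29 min / 18.48 km = 6.7798 min/km
Speed = distance / time_in_hours = 18.48 / 2.0882 hr
Speed = 8.8499 km/h

6.7798 min/km, 8.8499 km/h


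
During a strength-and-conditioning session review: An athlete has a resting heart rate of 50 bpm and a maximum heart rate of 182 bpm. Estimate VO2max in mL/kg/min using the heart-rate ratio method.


VO2max = 15.3 * HRmax / HRrest
VO2max = 15.3 * 182 / 50
VO2max = 2784.6 / 50 = 55.692 mL/kg/min

55.692 mL/kg/min


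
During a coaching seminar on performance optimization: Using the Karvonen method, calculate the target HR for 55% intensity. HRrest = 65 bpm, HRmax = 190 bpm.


Target = HRrest + pct*(HRmax - HRrest)
Heart rate reserve = HRmax - HRrest = 190 - 65 = 125 bpm
Fraction = 55% = 0.55
Target = 65 + 0.55 * 125
Target = 65 + 68.75 = 133.75 bpm

133.75 bpm


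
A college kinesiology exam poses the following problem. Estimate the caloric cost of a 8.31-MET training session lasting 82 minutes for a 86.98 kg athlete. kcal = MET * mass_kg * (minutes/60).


kcal = MET * mass * time_hr
Convert time: 82 min = 1.3667 hr
kcal = 8.31 * 86.98 * 1.3667
kcal = 987.8319 kcal

987.8319 kcal


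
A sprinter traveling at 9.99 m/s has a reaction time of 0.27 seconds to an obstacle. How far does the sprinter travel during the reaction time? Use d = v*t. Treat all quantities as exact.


d = v * t
d = 9.99 * 0.27
d = 2.6973 m

2.6973 m


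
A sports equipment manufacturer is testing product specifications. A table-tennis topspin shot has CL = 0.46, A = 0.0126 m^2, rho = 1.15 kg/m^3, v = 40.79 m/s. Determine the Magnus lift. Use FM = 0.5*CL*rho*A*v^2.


FM = 0.5 * CL * rho * A * v^2
FM = 0.5 * 0.46 * 1.15 * 0.0126 * 40.79^2
v^2 = 1663.8241
FM = 0.5 * 0.46 * 1.15 * 0.0126 * 1663.8241 = 5.545 N

5.545 N


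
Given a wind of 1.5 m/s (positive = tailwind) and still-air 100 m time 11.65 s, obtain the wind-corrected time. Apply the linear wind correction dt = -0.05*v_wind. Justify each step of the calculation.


dt = -0.05 * v_wind = -0.05 * 1.5 = -0.075 s
t_corrected = t_still + dt = 11.65 + (-0.075)
t_corrected = 11.575 s

11.575 s


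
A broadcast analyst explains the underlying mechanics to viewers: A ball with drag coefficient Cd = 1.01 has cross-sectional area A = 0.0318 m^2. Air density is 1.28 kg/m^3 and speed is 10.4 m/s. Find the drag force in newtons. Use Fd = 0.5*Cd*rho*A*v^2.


Fd = 0.5 * Cd * rho * A * v^2
Fd = 0.5 * 1.01 * 1.28 * 0.0318 * 10.4^2
v^2 = 108.16
Fd = 0.5 * 1.01 * 1.28 * 0.0318 * 108.16 = 2.2233 N

2.2233 N


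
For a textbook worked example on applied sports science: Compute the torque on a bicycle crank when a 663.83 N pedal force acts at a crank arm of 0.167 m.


tau = F * d
tau = 663.83 * 0.167
tau = 110.8596 N*m

110.8596 N*m


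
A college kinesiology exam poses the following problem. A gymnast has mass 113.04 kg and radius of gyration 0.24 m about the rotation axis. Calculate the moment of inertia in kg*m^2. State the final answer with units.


I = m * k^2
I = 113.04 * 0.24^2
I = 113.04 * 0.0576 = 6.5111 kg*m^2

6.5111 kg*m^2


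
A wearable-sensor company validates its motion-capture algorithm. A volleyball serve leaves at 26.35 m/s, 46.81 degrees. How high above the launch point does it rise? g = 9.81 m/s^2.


H = (v*sin(theta))^2 / (2*g)
vy = v*sin(theta) = 26.35 * sin(46.81 deg) = 19.2115 m/s
H = vy^2 / (2*g) = 369.0806 / (2*9.81)
H = 369.0806 / 19.62 = 18.8114 m

18.8114 m


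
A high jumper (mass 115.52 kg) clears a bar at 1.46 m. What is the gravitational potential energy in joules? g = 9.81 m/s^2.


PE = m * g * h
PE = 115.52 * 9.81 * 1.46
PE = 1133.2512 * 1.46 = 1654.5468 J

1654.5468 J


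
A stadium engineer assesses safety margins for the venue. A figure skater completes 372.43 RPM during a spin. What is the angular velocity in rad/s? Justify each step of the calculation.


omega = RPM * 2 * pi / 60
omega = 372.43 * 2 * 3.14159 / 60
omega = 2340.0467 / 60 = 39.0008 rad/s

39.0008 rad/s


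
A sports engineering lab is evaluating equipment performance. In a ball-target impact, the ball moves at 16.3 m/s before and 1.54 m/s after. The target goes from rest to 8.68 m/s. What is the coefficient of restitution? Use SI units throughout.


e = (v2_after - v1_after) / (v1_before - v2_before)
Numerator = 8.68 - 1.54 = 7.14
Denominator = 16.3 - 0 = 16.3
e = 7.14 / 16.3 = 0.438

0.438


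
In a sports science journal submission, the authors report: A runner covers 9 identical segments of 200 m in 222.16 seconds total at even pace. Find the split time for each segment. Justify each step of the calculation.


Split time = total_time / n_laps = 222.16 / 9
Split time = 24.6844 s per lap

24.6844 s


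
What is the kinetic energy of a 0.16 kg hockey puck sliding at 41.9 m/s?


KE = 0.5 * m * v^2
KE = 0.5 * 0.16 * 41.9^2
KE = 0.5 * 0.16 * 1755.61 = 140.4488 J

140.4488 J


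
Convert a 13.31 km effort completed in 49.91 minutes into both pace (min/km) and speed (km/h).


Pace = time / distance = 49.91 min / 13.31 km = 3.7498 min/km
Speed = distance / time_in_hours = 13.31 / 0.8318 hr
Speed = 16.0008 km/h

3.7498 min/km, 16.0008 km/h


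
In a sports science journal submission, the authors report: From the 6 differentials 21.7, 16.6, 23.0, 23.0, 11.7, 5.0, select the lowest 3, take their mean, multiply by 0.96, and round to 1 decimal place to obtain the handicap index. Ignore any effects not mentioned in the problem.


All differentials: 21.7, 16.6, 23.0, 23.0, 11.7, 5.0
Sorted: 5.0, 11.7, 16.6, 21.7, 23.0, 23.0
Best 3: 5.0, 11.7, 16.6
Average of best = 33.3 / 3 = 11.1
Raw index = 11.1 * 0.96 = 10.656
Handicap index = round(10.656, 1) = 10.7

10.7


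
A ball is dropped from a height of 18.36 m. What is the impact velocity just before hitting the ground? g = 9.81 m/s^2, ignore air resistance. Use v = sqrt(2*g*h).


v = sqrt(2 * g * h)
v = sqrt(2 * 9.81 * 18.36)
v = sqrt(360.2232) = 18.9795 m/s

18.9795 m/s


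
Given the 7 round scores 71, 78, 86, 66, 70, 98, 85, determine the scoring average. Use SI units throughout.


Average = sum / n
Sum = 554
Average = 554 / 7 = 79.1429

79.1429


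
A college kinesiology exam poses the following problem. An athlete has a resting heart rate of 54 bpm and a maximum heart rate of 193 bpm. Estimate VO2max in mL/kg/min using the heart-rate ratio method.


VO2max = 15.3 * HRmax / HRrest
VO2max = 15.3 * 193 / 54
VO2max = 2952.9 / 54 = 54.6833 mL/kg/min

54.6833 mL/kg/min


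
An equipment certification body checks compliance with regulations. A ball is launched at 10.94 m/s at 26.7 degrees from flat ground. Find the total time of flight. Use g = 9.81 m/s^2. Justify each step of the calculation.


T = 2*v*sin(theta)/g
sin(theta) = sin(26.7 deg) = 0.4493
T = 2*10.94*0.4493 / 9.81
T = 9.8311 / 9.81 = 1.0022 s

1.0022 s


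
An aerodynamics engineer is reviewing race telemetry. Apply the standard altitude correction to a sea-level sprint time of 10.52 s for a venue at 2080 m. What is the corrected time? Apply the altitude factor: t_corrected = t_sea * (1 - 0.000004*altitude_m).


Correction factor = 1 - 0.000004 * 2080 = 0.99168
t_corrected = t_sea * factor = 10.52 * 0.99168
t_corrected = 10.4325 s

10.4325 s


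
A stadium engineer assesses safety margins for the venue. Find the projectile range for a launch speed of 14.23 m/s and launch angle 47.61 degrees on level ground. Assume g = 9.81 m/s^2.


R = v^2 * sin(2*theta) / g
Convert angle to radians: theta = 47.61 deg = 0.831 rad
sin(2*theta) = sin(1.6619) = 0.9959
R = 14.23^2 * 0.9959 / 9.81
R = 202.4929 * 0.9959 / 9.81 = 20.5559 m

20.5559 m


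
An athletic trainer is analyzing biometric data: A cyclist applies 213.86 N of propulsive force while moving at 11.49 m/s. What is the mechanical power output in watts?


P = F * v
P = 213.86 * 11.49
P = 2457.2514 W

2457.2514 W


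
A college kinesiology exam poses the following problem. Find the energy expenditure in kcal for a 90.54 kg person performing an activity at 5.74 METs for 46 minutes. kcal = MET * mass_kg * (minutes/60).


kcal = MET * mass * time_hr
Convert time: 46 min = 0.7667 hr
kcal = 5.74 * 90.54 * 0.7667
kcal = 398.4364 kcal

398.4364 kcal


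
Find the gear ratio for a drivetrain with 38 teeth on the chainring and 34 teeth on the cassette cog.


GR = front_teeth / rear_teeth
GR = 38 / 34
GR = 1.1176

1.1176


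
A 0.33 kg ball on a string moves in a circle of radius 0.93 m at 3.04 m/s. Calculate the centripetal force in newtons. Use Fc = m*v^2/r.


Fc = m * v^2 / r
v^2 = 3.04^2 = 9.2416
Fc = 0.33 * 9.2416 / 0.93
Fc = 3.0497 / 0.93 = 3.2793 N

3.2793 N


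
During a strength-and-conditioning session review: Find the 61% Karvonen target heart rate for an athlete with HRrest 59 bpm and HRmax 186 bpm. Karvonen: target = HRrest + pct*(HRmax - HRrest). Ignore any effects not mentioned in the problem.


Target = HRrest + pct*(HRmax - HRrest)
Heart rate reserve = HRmax - HRrest = 186 - 59 = 127 bpm
Fraction = 61% = 0.61
Target = 59 + 0.61 * 127
Target = 59 + 77.47 = 136.47 bpm

136.47 bpm


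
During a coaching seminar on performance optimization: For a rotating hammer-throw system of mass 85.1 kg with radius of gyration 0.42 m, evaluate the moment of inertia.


I = m * k^2
I = 85.1 * 0.42^2
I = 85.1 * 0.1764 = 15.0116 kg*m^2

15.0116 kg*m^2


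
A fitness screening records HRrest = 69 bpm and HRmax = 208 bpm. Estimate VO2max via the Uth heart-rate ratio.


VO2max = 15.3 * HRmax / HRrest
VO2max = 15.3 * 208 / 69
VO2max = 3182.4 / 69 = 46.1217 mL/kg/min

46.1217 mL/kg/min


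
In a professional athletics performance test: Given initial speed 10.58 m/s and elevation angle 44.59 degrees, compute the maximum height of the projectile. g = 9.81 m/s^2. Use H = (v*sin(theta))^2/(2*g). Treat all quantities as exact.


H = (v*sin(theta))^2 / (2*g)
vy = v*sin(theta) = 10.58 * sin(44.59 deg) = 7.4275 m/s
H = vy^2 / (2*g) = 55.1672 / (2*9.81)
H = 55.1672 / 19.62 = 2.8118 m

2.8118 m


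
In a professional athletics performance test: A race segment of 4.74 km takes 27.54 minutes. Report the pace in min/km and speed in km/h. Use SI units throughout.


Pace = time / distance = 27.54 min / 4.74 km = 5.8101 min/km
Speed = distance / time_in_hours = 4.74 / 0.459 hr
Speed = 10.3268 km/h

5.8101 min/km, 10.3268 km/h


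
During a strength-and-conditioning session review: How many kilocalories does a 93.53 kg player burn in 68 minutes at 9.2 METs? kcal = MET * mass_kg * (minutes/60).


kcal = MET * mass * time_hr
Convert time: 68 min = 1.1333 hr
kcal = 9.2 * 93.53 * 1.1333
kcal = 975.2061 kcal

975.2061 kcal


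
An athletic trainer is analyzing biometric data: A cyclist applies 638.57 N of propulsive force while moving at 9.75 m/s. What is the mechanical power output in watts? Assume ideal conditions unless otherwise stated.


P = F * v
P = 638.57 * 9.75
P = 6226.0575 W

6226.0575 W


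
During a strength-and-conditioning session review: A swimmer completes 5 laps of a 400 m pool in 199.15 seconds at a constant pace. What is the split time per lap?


Split time = total_time / n_laps = 199.15 / 5
Split time = 39.83 s per lap

39.83 s


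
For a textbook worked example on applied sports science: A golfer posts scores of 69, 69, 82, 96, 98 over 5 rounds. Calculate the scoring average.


Average = sum / n
Sum = 414
Average = 414 / 5 = 82.8

82.8


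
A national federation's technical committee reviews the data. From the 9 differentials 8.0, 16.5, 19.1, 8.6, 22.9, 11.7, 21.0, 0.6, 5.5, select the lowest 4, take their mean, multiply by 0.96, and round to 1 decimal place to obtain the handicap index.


All differentials: 8.0, 16.5, 19.1, 8.6, 22.9, 11.7, 21.0, 0.6, 5.5
Sorted: 0.6, 5.5, 8.0, 8.6, 11.7, 16.5, 19.1, 21.0, 22.9
Best 4: 0.6, 5.5, 8.0, 8.6
Average of best = 22.7 / 4 = 5.675
Raw index = 5.675 * 0.96 = 5.448
Handicap index = round(5.448, 1) = 5.4

5.4


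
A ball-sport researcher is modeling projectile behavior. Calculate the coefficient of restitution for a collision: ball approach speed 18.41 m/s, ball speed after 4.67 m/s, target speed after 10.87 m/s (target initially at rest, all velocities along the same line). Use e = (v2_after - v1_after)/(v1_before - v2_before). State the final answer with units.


e = (v2_after - v1_after) / (v1_before - v2_before)
Numerator = 10.87 - 4.67 = 6.2
Denominator = 18.41 - 0 = 18.41
e = 6.2 / 18.41 = 0.3368

0.3368


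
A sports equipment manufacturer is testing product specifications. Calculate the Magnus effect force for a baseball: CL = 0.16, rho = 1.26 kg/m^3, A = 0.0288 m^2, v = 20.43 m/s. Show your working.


FM = 0.5 * CL * rho * A * v^2
FM = 0.5 * 0.16 * 1.26 * 0.0288 * 20.43^2
v^2 = 417.3849
FM = 0.5 * 0.16 * 1.26 * 0.0288 * 417.3849 = 1.2117 N

1.2117 N


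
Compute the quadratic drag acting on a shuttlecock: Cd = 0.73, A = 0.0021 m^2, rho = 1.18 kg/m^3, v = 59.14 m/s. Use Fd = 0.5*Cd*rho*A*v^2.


Fd = 0.5 * Cd * rho * A * v^2
Fd = 0.5 * 0.73 * 1.18 * 0.0021 * 59.14^2
v^2 = 3497.5396
Fd = 0.5 * 0.73 * 1.18 * 0.0021 * 3497.5396 = 3.1634 N

3.1634 N


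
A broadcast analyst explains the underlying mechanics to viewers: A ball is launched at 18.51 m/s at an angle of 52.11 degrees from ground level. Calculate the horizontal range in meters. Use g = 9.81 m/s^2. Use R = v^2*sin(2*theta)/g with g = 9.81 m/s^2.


R = v^2 * sin(2*theta) / g
Convert angle to radians: theta = 52.11 deg = 0.9095 rad
sin(2*theta) = sin(1.819) = 0.9694
R = 18.51^2 * 0.9694 / 9.81
R = 342.6201 * 0.9694 / 9.81 = 33.8555 m

33.8555 m


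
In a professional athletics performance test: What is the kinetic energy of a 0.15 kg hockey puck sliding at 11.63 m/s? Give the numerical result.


KE = 0.5 * m * v^2
KE = 0.5 * 0.15 * 11.63^2
KE = 0.5 * 0.15 * 135.2569 = 10.1443 J

10.1443 J


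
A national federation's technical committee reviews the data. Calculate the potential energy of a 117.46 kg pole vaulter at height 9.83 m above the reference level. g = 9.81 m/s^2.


PE = m * g * h
PE = 117.46 * 9.81 * 9.83
PE = 1152.2826 * 9.83 = 11326.938 J

11326.938 J


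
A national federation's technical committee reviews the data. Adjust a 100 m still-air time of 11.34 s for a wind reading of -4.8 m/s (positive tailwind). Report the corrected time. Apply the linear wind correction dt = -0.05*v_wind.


dt = -0.05 * v_wind = -0.05 * -4.8 = 0.24 s
t_corrected = t_still + dt = 11.34 + (0.24)
t_corrected = 11.58 s

11.58 s


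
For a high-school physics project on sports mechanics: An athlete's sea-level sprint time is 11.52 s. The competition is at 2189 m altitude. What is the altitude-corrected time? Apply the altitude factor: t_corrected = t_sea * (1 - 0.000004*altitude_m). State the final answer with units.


Correction factor = 1 - 0.000004 * 2189 = 0.991244
t_corrected = t_sea * factor = 11.52 * 0.991244
t_corrected = 11.4191 s

11.4191 s


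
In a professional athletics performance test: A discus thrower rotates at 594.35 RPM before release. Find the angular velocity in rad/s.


omega = RPM * 2 * pi / 60
omega = 594.35 * 2 * 3.14159 / 60
omega = 3734.4112 / 60 = 62.2402 rad/s

62.2402 rad/s


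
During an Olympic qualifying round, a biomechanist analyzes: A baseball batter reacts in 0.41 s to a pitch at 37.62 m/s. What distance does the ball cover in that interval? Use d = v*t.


d = v * t
d = 37.62 * 0.41
d = 15.4242 m

15.4242 m


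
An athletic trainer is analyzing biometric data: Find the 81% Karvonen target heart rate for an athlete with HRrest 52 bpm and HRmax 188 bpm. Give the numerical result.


Target = HRrest + pct*(HRmax - HRrest)
Heart rate reserve = HRmax - HRrest = 188 - 52 = 136 bpm
Fraction = 81% = 0.81
Target = 52 + 0.81 * 136
Target = 52 + 110.16 = 162.16 bpm

162.16 bpm


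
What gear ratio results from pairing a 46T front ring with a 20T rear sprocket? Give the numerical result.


GR = front_teeth / rear_teeth
GR = 46 / 20
GR = 2.3

2.3
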